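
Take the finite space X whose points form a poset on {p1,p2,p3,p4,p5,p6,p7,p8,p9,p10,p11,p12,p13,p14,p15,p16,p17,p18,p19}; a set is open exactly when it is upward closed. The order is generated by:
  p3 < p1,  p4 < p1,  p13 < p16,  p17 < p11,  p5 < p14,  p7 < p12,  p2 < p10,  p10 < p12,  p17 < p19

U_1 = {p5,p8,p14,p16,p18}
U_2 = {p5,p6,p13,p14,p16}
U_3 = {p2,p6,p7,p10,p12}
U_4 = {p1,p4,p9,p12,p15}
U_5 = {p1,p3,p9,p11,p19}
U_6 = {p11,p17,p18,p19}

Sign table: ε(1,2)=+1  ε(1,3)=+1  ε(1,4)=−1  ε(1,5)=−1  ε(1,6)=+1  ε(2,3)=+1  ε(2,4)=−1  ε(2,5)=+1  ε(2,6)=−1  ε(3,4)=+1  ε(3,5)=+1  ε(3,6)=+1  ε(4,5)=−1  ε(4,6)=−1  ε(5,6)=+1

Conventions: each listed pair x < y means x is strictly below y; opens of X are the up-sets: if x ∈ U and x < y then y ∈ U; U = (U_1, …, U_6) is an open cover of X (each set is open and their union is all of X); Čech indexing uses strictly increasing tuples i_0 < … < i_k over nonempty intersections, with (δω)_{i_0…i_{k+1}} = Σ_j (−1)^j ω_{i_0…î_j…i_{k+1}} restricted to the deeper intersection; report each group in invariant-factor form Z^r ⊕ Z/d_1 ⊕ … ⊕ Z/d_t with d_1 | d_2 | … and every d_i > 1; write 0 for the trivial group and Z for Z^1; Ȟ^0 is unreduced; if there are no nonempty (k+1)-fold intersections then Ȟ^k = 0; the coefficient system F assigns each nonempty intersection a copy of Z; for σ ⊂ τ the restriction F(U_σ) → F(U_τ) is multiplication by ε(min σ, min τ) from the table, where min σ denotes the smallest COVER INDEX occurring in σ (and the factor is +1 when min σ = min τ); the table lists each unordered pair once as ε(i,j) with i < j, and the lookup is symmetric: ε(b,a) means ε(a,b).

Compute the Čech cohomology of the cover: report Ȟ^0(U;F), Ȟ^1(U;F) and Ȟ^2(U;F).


Ȟ^0(U;F) ≅ 0, Ȟ^1(U;F) ≅ Z/2, Ȟ^2(U;F) ≅ 0

nonempty intersections:
  U12={p5,p14,p16} U16={p18} U23={p6} U34={p12} U45={p1,p9} U56={p11,p19}
C dims 6,6; δ0: rk 6, SNF 1^5·2
Ȟ^0: (6−6)−0=0 ⇒ 0
Ȟ^1: (6−0)−6=0 plus torsion [2] ⇒ Z/2
Ȟ^2: (0−0)−0=0 ⇒ 0


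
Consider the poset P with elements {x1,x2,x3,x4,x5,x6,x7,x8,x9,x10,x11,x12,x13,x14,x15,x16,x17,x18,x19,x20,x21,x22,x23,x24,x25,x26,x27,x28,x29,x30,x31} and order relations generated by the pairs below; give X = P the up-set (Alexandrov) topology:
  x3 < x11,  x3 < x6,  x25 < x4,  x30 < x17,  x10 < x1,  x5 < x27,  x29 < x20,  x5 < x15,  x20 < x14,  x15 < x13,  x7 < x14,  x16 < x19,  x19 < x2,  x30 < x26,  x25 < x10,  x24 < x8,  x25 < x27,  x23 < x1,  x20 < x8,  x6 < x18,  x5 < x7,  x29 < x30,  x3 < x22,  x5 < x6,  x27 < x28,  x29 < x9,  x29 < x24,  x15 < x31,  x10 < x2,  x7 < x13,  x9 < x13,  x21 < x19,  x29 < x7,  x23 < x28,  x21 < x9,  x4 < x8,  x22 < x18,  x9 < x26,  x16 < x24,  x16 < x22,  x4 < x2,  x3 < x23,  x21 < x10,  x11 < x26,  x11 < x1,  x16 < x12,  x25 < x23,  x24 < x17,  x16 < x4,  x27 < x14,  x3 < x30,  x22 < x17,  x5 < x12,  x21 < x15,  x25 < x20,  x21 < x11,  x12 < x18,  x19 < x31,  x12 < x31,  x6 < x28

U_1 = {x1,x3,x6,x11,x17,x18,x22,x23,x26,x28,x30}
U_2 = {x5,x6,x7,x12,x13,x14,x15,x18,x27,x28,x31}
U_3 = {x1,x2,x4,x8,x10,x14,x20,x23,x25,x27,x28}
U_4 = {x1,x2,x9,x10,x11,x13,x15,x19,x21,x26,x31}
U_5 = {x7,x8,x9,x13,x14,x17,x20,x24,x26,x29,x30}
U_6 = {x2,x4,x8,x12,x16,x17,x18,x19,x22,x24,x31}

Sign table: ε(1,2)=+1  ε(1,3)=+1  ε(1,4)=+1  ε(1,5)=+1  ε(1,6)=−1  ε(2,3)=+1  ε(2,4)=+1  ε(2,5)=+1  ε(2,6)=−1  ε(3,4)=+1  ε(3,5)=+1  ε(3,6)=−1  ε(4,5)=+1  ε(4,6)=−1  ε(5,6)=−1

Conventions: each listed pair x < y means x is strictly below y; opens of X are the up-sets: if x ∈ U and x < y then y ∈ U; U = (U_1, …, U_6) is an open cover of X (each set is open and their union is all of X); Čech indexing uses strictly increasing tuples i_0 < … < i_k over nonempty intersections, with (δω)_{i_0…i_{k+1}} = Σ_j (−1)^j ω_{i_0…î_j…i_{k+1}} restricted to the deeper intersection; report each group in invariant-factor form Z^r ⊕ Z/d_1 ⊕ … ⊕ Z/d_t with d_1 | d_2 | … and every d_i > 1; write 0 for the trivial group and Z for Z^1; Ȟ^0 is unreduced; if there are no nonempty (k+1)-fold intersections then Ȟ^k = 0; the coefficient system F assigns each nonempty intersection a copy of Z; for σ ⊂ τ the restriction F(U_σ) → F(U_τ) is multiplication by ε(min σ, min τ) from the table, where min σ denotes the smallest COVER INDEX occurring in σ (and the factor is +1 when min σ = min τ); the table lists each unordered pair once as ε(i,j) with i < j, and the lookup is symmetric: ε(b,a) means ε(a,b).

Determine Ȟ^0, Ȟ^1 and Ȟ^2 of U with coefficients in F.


nerve of the cover:
  U12={x6,x18,x28} U13={x1,x23,x28} U14={x1,x11,x26} U15={x17,x26,x30} U16={x17,x18,x22} U23={x14,x27,x28} U24={x13,x15,x31} U25={x7,x13,x14} U26={x12,x18,x31} U34={x1,x2,x10} U35={x8,x14,x20} U36={x2,x4,x8} U45={x9,x13,x26} U46={x2,x19,x31} U56={x8,x17,x24}
  U123={x28} U126={x18} U134={x1} U145={x26} U156={x17} U235={x14} U245={x13} U246={x31} U346={x2} U356={x8}
C dims 6,15,10; δ0: rk 5, SNF 1^5; δ1: rk 10, SNF 1^9·2
Ȟ^0 = (6 − 5) − 0 = 1, so Ȟ^0 ≅ Z
Ȟ^1 = (15 − 10) − 5 = 0, so Ȟ^1 ≅ 0
Ȟ^2 = (10 − 0) − 10 = 0 plus torsion [2], so Ȟ^2 ≅ Z/2

Ȟ^0(U;F) ≅ Z, Ȟ^1(U;F) ≅ 0 and Ȟ^2(U;F) ≅ Z/2


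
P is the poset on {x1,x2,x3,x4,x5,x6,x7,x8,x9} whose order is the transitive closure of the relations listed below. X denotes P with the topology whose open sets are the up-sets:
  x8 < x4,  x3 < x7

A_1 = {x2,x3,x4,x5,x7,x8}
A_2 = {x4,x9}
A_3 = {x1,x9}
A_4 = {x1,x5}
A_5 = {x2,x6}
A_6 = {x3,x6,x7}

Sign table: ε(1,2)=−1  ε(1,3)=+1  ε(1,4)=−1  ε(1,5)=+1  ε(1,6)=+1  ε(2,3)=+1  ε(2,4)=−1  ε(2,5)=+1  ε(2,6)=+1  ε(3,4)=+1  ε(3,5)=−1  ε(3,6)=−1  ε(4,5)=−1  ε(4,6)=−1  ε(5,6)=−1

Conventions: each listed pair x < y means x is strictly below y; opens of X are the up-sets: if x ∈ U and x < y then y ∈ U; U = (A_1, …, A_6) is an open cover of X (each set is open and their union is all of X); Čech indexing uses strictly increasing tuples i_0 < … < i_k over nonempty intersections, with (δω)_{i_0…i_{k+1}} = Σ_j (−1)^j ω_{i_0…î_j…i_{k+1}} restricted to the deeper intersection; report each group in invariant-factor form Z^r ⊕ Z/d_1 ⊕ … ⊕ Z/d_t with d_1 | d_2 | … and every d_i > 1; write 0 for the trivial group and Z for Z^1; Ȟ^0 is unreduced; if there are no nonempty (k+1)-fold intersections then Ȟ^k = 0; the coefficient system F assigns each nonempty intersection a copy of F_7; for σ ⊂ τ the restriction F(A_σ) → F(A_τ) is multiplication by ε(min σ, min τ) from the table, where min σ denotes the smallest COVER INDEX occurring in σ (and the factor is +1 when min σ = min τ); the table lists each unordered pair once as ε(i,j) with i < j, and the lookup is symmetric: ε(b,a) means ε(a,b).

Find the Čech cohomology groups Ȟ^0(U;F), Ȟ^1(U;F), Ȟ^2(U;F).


nonempty intersections:
  A12={x4} A14={x5} A15={x2} A16={x3,x7} A23={x9} A34={x1} A56={x6}
C dims 6,7; δ0: rk_F7 6
Ȟ^0: (6−6)−0=0 ⇒ 0
Ȟ^1: (7−0)−6=1 ⇒ Z/7
Ȟ^2: (0−0)−0=0 ⇒ 0

Ȟ^0(U;F) ≅ 0, Ȟ^1(U;F) ≅ Z/7 and Ȟ^2(U;F) ≅ 0


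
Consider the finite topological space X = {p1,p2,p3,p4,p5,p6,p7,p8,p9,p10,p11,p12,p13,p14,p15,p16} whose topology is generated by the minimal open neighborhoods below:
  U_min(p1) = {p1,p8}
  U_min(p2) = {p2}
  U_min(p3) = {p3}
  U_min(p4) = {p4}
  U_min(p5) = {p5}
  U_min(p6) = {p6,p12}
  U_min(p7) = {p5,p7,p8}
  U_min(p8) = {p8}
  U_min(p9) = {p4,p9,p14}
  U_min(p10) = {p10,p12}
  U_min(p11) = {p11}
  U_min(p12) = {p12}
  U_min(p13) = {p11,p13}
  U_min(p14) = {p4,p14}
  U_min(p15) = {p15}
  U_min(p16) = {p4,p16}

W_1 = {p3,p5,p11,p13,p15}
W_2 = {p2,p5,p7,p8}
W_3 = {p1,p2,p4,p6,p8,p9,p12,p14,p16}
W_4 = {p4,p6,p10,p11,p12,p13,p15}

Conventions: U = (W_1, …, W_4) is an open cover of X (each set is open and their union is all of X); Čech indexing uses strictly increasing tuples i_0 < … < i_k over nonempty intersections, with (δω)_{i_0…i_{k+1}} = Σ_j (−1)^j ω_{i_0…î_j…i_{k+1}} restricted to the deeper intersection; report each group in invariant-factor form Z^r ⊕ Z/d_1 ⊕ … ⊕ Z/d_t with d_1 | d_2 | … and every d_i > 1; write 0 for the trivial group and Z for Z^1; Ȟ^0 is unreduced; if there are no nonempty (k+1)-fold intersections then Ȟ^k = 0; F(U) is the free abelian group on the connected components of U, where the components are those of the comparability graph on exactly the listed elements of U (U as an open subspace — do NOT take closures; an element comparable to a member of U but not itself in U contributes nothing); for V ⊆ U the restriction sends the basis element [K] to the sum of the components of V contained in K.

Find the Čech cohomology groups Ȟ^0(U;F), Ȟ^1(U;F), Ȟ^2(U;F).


Ȟ^0(U;F) ≅ Z^7,  Ȟ^1(U;F) ≅ 0,  Ȟ^2(U;F) ≅ 0

cover nerve:
  W12={p5} W14={p11,p13,p15} W23={p2,p8} W34={p4,p6,p12}
components per intersection:
  W1: {p3} {p5} {p11,p13} {p15}
  W2: {p2} {p5,p7,p8}
  W3: {p1,p8} {p2} {p4,p9,p14,p16} {p6,p12}
  W4: {p4} {p6,p10,p12} {p11,p13} {p15}
  W12: {p5}
  W14: {p11,p13} {p15}
  W23: {p2} {p8}
  W34: {p4} {p6,p12}
C dims 14,7; δ0: rk 7, SNF 1^7
Ȟ^0: (14−7)−0=7 ⇒ Z^7
Ȟ^1: (7−0)−7=0 ⇒ 0
Ȟ^2: (0−0)−0=0 ⇒ 0


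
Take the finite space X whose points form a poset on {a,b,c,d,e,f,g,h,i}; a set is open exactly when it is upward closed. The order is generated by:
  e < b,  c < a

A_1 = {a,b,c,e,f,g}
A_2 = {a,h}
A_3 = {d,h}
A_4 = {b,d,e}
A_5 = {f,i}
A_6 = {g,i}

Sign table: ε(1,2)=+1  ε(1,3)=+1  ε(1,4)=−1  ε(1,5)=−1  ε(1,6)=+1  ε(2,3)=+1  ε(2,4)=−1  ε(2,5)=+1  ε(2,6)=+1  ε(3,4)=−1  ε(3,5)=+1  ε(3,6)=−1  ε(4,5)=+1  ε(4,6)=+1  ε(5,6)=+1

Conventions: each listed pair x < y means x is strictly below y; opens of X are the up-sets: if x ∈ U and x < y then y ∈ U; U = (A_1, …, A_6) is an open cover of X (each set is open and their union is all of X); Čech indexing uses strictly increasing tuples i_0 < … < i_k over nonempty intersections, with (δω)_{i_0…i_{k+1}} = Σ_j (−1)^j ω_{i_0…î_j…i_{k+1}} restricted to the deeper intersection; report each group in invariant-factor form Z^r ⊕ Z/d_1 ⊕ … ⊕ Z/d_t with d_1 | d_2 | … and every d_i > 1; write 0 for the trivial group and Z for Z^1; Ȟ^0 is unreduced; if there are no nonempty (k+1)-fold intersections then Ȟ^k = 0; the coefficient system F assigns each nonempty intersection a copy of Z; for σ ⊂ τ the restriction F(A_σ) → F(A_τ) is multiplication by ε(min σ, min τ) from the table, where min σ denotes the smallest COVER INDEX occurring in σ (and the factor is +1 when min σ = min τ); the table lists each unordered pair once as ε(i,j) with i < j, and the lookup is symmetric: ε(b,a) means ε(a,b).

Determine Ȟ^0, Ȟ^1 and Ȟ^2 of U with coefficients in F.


Ȟ^0 ≅ 0,  Ȟ^1 ≅ Z ⊕ Z/2,  Ȟ^2 ≅ 0

cover nerve:
  A12={a} A14={b,e} A15={f} A16={g} A23={h} A34={d} A56={i}
C dims 6,7; δ0: rk 6, SNF 1^5·2
Ȟ^0: (6−6)−0=0 ⇒ 0
Ȟ^1: (7−0)−6=1 plus torsion [2] ⇒ Z ⊕ Z/2
Ȟ^2: (0−0)−0=0 ⇒ 0


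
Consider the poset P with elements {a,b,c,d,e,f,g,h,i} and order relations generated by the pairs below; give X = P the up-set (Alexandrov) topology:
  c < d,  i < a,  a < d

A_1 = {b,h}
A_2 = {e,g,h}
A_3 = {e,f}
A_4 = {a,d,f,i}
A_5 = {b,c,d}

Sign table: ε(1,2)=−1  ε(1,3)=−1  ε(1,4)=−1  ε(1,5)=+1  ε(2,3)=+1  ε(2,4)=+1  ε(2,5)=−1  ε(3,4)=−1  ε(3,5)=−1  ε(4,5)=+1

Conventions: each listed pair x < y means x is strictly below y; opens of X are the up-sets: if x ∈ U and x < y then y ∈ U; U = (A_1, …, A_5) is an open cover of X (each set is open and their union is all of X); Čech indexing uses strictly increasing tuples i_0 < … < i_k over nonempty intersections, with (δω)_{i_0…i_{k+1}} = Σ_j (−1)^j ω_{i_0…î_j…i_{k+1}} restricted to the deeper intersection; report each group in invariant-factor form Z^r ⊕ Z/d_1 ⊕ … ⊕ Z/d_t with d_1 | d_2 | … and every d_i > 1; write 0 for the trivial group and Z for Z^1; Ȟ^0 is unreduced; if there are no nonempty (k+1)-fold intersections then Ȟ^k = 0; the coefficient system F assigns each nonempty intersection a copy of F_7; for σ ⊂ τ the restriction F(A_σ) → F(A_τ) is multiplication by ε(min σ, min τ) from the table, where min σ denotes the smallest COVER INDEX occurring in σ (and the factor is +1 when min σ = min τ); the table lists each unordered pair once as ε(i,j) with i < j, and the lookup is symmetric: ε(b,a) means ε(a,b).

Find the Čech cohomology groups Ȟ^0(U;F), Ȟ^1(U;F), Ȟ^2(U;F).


intersection data:
  A12={h} A15={b} A23={e} A34={f} A45={d}
C dims 5,5; δ0: rk_F7 4
Ȟ^0 = (5 − 4) − 0 = 1, so Ȟ^0 ≅ Z/7
Ȟ^1 = (5 − 0) − 4 = 1, so Ȟ^1 ≅ Z/7
Ȟ^2 = (0 − 0) − 0 = 0, so Ȟ^2 ≅ 0

Ȟ^0(U;F) ≅ Z/7, Ȟ^1(U;F) ≅ Z/7 and Ȟ^2(U;F) ≅ 0


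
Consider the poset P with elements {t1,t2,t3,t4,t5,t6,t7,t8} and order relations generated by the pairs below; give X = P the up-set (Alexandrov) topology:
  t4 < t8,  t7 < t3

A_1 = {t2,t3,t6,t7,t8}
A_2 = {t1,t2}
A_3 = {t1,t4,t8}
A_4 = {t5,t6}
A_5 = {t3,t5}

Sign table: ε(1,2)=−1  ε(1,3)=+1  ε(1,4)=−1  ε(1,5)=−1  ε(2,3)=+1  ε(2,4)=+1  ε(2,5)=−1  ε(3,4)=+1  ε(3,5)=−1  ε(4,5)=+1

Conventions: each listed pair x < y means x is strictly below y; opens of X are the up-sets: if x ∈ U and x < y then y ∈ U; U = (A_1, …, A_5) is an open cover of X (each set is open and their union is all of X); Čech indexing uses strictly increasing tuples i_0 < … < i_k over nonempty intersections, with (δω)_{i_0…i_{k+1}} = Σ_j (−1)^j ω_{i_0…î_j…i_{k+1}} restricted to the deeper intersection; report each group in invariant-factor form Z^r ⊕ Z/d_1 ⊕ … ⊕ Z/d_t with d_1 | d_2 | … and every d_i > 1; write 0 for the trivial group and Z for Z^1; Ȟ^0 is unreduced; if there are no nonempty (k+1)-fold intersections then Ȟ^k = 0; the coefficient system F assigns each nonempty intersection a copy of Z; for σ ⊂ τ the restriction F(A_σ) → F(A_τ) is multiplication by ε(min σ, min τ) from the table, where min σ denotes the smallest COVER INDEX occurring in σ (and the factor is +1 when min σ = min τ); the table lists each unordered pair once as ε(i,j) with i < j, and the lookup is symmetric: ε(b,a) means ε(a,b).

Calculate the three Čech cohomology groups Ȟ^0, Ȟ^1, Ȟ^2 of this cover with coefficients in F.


nerve simplices:
  A12={t2} A13={t8} A14={t6} A15={t3} A23={t1} A45={t5}
C dims 5,6; δ0: rk 5, SNF 1^4·2
degree 0: 5−5−0 = 0 → Ȟ^0 ≅ 0
degree 1: 6−0−5 = 1 plus torsion [2] → Ȟ^1 ≅ Z ⊕ Z/2
degree 2: 0−0−0 = 0 → Ȟ^2 ≅ 0

Ȟ^0 ≅ 0, Ȟ^1 ≅ Z ⊕ Z/2, Ȟ^2 ≅ 0


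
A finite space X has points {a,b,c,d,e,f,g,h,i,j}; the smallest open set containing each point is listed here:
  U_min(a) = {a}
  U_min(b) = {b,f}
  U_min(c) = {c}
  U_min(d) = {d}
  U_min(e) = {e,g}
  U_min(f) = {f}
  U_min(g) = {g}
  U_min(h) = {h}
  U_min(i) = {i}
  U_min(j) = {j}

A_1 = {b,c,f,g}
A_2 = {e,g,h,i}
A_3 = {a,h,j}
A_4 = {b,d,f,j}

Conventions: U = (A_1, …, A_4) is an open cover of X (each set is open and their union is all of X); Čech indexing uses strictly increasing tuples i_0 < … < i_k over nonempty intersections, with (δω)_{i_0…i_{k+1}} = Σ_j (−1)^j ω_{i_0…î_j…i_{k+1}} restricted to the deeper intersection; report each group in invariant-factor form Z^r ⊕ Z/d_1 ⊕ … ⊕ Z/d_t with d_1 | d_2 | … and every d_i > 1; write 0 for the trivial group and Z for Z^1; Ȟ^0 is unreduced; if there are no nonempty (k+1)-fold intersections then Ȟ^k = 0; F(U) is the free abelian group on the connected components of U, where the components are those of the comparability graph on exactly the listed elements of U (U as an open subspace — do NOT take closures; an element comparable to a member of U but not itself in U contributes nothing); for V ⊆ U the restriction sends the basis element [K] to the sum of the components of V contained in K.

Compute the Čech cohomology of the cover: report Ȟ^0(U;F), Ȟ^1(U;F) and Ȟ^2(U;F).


nerve of the cover:
  A12={g} A14={b,f} A23={h} A34={j}
components per intersection:
  A1: {b,f} {c} {g}
  A2: {e,g} {h} {i}
  A3: {a} {h} {j}
  A4: {b,f} {d} {j}
  A12: {g}
  A14: {b,f}
  A23: {h}
  A34: {j}
C dims 12,4; δ0: rk 4, SNF 1^4
Ȟ^0 = (12 − 4) − 0 = 8, so Ȟ^0 ≅ Z^8
Ȟ^1 = (4 − 0) − 4 = 0, so Ȟ^1 ≅ 0
Ȟ^2 = (0 − 0) − 0 = 0, so Ȟ^2 ≅ 0

Ȟ^0 = Z^8; Ȟ^1 = 0; Ȟ^2 = 0


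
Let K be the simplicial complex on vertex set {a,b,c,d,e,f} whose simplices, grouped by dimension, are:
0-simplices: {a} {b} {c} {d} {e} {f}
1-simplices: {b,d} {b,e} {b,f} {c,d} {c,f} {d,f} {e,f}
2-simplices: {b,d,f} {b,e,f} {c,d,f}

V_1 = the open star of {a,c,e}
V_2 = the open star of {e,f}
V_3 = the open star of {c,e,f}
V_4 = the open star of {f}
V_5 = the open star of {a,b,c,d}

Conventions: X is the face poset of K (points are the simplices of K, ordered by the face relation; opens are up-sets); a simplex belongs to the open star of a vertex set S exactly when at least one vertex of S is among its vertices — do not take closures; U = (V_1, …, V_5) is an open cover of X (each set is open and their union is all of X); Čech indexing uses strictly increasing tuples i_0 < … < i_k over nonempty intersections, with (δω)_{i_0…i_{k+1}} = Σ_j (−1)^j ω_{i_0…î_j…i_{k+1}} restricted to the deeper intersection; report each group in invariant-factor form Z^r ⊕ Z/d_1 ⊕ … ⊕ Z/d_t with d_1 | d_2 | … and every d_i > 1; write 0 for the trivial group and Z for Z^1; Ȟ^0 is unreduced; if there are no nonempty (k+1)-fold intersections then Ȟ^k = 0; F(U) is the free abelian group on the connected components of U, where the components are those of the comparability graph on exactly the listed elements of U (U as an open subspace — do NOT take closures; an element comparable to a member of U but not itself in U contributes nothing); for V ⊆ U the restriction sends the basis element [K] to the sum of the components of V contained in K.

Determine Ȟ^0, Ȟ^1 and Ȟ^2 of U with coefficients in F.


nerve of the cover:
  V1={{a},{c},{e},{b,e},{c,d},{c,f},{e,f},{b,e,f},{c,d,f}} V2={{e},{f},{b,e},{b,f},{c,f},{d,f},{e,f},{b,d,f},{b,e,f},{c,d,f}} V3={{c},{e},{f},{b,e},{b,f},{c,d},{c,f},{d,f},{e,f},{b,d,f},{b,e,f},{c,d,f}} V4={{f},{b,f},{c,f},{d,f},{e,f},{b,d,f},{b,e,f},{c,d,f}} V5={{a},{b},{c},{d},{b,d},{b,e},{b,f},{c,d},{c,f},{d,f},{b,d,f},{b,e,f},{c,d,f}}
  V12={{e},{b,e},{c,f},{e,f},{b,e,f},{c,d,f}} V13={{c},{e},{b,e},{c,d},{c,f},{e,f},{b,e,f},{c,d,f}} V14={{c,f},{e,f},{b,e,f},{c,d,f}} V15={{a},{c},{b,e},{c,d},{c,f},{b,e,f},{c,d,f}} V23={{e},{f},{b,e},{b,f},{c,f},{d,f},{e,f},{b,d,f},{b,e,f},{c,d,f}} V24={{f},{b,f},{c,f},{d,f},{e,f},{b,d,f},{b,e,f},{c,d,f}} V25={{b,e},{b,f},{c,f},{d,f},{b,d,f},{b,e,f},{c,d,f}} V34={{f},{b,f},{c,f},{d,f},{e,f},{b,d,f},{b,e,f},{c,d,f}} V35={{c},{b,e},{b,f},{c,d},{c,f},{d,f},{b,d,f},{b,e,f},{c,d,f}} V45={{b,f},{c,f},{d,f},{b,d,f},{b,e,f},{c,d,f}}
  V123={{e},{b,e},{c,f},{e,f},{b,e,f},{c,d,f}} V124={{c,f},{e,f},{b,e,f},{c,d,f}} V125={{b,e},{c,f},{b,e,f},{c,d,f}} V134={{c,f},{e,f},{b,e,f},{c,d,f}} V135={{c},{b,e},{c,d},{c,f},{b,e,f},{c,d,f}} V145={{c,f},{b,e,f},{c,d,f}} V234={{f},{b,f},{c,f},{d,f},{e,f},{b,d,f},{b,e,f},{c,d,f}} V235={{b,e},{b,f},{c,f},{d,f},{b,d,f},{b,e,f},{c,d,f}} V245={{b,f},{c,f},{d,f},{b,d,f},{b,e,f},{c,d,f}} V345={{b,f},{c,f},{d,f},{b,d,f},{b,e,f},{c,d,f}}
  V1234={{c,f},{e,f},{b,e,f},{c,d,f}} V1235={{b,e},{c,f},{b,e,f},{c,d,f}} V1245={{c,f},{b,e,f},{c,d,f}} V1345={{c,f},{b,e,f},{c,d,f}} V2345={{b,f},{c,f},{d,f},{b,d,f},{b,e,f},{c,d,f}}
  V12345={{c,f},{b,e,f},{c,d,f}}
components per intersection:
  V1: {{a}} {{c},{c,d},{c,f},{c,d,f}} {{e},{b,e},{e,f},{b,e,f}}
  V2: {{e},{f},{b,e},{b,f},{c,f},{d,f},{e,f},{b,d,f},{b,e,f},{c,d,f}}
  V3: {{c},{e},{f},{b,e},{b,f},{c,d},{c,f},{d,f},{e,f},{b,d,f},{b,e,f},{c,d,f}}
  V4: {{f},{b,f},{c,f},{d,f},{e,f},{b,d,f},{b,e,f},{c,d,f}}
  V5: {{a}} {{b},{c},{d},{b,d},{b,e},{b,f},{c,d},{c,f},{d,f},{b,d,f},{b,e,f},{c,d,f}}
  V12: {{e},{b,e},{e,f},{b,e,f}} {{c,f},{c,d,f}}
  V13: {{c},{c,d},{c,f},{c,d,f}} {{e},{b,e},{e,f},{b,e,f}}
  V14: {{c,f},{c,d,f}} {{e,f},{b,e,f}}
  V15: {{a}} {{c},{c,d},{c,f},{c,d,f}} {{b,e},{b,e,f}}
  V23: {{e},{f},{b,e},{b,f},{c,f},{d,f},{e,f},{b,d,f},{b,e,f},{c,d,f}}
  V24: {{f},{b,f},{c,f},{d,f},{e,f},{b,d,f},{b,e,f},{c,d,f}}
  V25: {{b,e},{b,f},{c,f},{d,f},{b,d,f},{b,e,f},{c,d,f}}
  V34: {{f},{b,f},{c,f},{d,f},{e,f},{b,d,f},{b,e,f},{c,d,f}}
  V35: {{c},{b,e},{b,f},{c,d},{c,f},{d,f},{b,d,f},{b,e,f},{c,d,f}}
  V45: {{b,f},{c,f},{d,f},{b,d,f},{b,e,f},{c,d,f}}
  V123: {{e},{b,e},{e,f},{b,e,f}} {{c,f},{c,d,f}}
  V124: {{c,f},{c,d,f}} {{e,f},{b,e,f}}
  V125: {{b,e},{b,e,f}} {{c,f},{c,d,f}}
  V134: {{c,f},{c,d,f}} {{e,f},{b,e,f}}
  V135: {{c},{c,d},{c,f},{c,d,f}} {{b,e},{b,e,f}}
  V145: {{c,f},{c,d,f}} {{b,e,f}}
  V234: {{f},{b,f},{c,f},{d,f},{e,f},{b,d,f},{b,e,f},{c,d,f}}
  V235: {{b,e},{b,f},{c,f},{d,f},{b,d,f},{b,e,f},{c,d,f}}
  V245: {{b,f},{c,f},{d,f},{b,d,f},{b,e,f},{c,d,f}}
  V345: {{b,f},{c,f},{d,f},{b,d,f},{b,e,f},{c,d,f}}
  V1234: {{c,f},{c,d,f}} {{e,f},{b,e,f}}
  V1235: {{b,e},{b,e,f}} {{c,f},{c,d,f}}
  V1245: {{c,f},{c,d,f}} {{b,e,f}}
  V1345: {{c,f},{c,d,f}} {{b,e,f}}
  V2345: {{b,f},{c,f},{d,f},{b,d,f},{b,e,f},{c,d,f}}
  V12345: {{c,f},{c,d,f}} {{b,e,f}}
C dims 8,15,16,9; δ0: rk 6, SNF 1^6; δ1: rk 9, SNF 1^9; δ2: rk 7, SNF 1^7
Ȟ^0 = (8 − 6) − 0 = 2, so Ȟ^0 ≅ Z^2
Ȟ^1 = (15 − 9) − 6 = 0, so Ȟ^1 ≅ 0
Ȟ^2 = (16 − 7) − 9 = 0, so Ȟ^2 ≅ 0

Ȟ^0 = Z^2, Ȟ^1 = 0, Ȟ^2 = 0


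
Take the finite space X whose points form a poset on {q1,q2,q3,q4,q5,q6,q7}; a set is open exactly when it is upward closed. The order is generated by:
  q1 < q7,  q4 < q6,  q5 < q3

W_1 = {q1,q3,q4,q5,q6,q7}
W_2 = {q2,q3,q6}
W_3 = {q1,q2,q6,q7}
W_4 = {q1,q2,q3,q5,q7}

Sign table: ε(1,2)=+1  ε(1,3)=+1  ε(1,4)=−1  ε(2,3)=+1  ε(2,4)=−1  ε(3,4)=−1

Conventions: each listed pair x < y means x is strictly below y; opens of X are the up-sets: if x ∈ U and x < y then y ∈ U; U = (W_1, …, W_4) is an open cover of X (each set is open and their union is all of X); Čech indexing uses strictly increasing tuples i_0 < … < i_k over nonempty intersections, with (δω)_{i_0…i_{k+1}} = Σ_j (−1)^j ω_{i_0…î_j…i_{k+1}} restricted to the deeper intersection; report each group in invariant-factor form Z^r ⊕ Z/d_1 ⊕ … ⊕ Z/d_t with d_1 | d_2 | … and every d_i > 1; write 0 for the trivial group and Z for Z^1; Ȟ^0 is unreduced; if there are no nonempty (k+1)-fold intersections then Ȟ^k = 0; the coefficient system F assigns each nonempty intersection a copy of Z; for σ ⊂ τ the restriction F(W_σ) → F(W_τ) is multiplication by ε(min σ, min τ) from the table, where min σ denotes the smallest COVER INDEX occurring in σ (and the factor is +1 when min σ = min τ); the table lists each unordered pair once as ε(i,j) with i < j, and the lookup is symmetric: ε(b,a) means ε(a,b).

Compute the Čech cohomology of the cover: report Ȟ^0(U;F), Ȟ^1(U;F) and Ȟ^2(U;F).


Ȟ^0(U;F) ≅ Z, Ȟ^1(U;F) ≅ 0, Ȟ^2(U;F) ≅ Z

cover nerve:
  W12={q3,q6} W13={q1,q6,q7} W14={q1,q3,q5,q7} W23={q2,q6} W24={q2,q3} W34={q1,q2,q7}
  W123={q6} W124={q3} W134={q1,q7} W234={q2}
C dims 4,6,4; δ0: rk 3, SNF 1^3; δ1: rk 3, SNF 1^3
Ȟ^0: (4−3)−0=1 ⇒ Z
Ȟ^1: (6−3)−3=0 ⇒ 0
Ȟ^2: (4−0)−3=1 ⇒ Z


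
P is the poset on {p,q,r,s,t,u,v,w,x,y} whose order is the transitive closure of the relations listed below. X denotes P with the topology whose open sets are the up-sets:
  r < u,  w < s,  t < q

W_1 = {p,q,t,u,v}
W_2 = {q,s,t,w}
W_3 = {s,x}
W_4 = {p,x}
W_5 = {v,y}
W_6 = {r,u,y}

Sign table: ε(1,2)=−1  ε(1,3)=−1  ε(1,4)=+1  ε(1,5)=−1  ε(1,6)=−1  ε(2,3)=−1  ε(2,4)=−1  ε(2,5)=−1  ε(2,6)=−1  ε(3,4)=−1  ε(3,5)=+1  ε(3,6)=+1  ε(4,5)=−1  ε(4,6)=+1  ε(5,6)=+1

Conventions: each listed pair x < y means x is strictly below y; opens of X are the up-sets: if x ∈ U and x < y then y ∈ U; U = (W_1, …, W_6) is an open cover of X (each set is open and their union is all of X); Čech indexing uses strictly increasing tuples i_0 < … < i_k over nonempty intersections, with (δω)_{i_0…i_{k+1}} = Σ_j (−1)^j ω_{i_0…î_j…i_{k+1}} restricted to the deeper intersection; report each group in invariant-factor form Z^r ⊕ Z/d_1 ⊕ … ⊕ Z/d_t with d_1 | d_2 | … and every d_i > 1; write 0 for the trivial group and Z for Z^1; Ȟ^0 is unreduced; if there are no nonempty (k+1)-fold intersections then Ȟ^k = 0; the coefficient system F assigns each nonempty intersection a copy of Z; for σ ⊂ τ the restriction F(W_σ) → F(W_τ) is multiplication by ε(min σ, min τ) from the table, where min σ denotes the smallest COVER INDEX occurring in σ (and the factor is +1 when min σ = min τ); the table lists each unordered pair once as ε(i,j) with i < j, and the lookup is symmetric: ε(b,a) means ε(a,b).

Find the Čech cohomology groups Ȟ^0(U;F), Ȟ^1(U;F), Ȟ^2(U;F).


cover nerve:
  W12={q,t} W14={p} W15={v} W16={u} W23={s} W34={x} W56={y}
C dims 6,7; δ0: rk 6, SNF 1^5·2
Ȟ^0: (6−6)−0=0 ⇒ 0
Ȟ^1: (7−0)−6=1 plus torsion [2] ⇒ Z ⊕ Z/2
Ȟ^2: (0−0)−0=0 ⇒ 0

Ȟ^0 = 0, Ȟ^1 = Z ⊕ Z/2, Ȟ^2 = 0


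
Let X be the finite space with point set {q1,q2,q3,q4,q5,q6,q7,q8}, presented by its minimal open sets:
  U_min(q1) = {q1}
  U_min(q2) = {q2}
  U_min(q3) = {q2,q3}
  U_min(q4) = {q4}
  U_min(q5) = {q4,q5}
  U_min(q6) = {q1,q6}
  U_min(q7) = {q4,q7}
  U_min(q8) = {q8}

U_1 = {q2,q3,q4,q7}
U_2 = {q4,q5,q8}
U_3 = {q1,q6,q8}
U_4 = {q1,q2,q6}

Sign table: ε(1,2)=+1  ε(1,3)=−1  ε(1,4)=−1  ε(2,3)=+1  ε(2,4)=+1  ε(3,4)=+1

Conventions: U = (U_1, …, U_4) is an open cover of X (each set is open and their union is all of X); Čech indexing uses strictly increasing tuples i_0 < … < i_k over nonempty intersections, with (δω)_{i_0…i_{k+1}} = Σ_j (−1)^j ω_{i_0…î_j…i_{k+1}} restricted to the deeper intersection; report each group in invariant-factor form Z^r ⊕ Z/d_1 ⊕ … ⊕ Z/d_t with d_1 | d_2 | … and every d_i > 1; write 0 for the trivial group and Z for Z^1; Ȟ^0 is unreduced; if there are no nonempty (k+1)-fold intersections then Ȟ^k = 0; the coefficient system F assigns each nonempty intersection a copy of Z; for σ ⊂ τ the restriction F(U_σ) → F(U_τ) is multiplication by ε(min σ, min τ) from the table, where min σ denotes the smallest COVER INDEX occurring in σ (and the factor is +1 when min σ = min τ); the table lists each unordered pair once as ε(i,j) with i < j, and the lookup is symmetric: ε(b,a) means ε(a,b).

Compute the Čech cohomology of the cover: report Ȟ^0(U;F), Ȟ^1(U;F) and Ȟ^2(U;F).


cover nerve:
  U12={q4} U14={q2} U23={q8} U34={q1,q6}
C dims 4,4; δ0: rk 4, SNF 1^3·2
Ȟ^0: (4−4)−0=0 ⇒ 0
Ȟ^1: (4−0)−4=0 plus torsion [2] ⇒ Z/2
Ȟ^2: (0−0)−0=0 ⇒ 0

Ȟ^0(U;F) ≅ 0, Ȟ^1(U;F) ≅ Z/2, Ȟ^2(U;F) ≅ 0


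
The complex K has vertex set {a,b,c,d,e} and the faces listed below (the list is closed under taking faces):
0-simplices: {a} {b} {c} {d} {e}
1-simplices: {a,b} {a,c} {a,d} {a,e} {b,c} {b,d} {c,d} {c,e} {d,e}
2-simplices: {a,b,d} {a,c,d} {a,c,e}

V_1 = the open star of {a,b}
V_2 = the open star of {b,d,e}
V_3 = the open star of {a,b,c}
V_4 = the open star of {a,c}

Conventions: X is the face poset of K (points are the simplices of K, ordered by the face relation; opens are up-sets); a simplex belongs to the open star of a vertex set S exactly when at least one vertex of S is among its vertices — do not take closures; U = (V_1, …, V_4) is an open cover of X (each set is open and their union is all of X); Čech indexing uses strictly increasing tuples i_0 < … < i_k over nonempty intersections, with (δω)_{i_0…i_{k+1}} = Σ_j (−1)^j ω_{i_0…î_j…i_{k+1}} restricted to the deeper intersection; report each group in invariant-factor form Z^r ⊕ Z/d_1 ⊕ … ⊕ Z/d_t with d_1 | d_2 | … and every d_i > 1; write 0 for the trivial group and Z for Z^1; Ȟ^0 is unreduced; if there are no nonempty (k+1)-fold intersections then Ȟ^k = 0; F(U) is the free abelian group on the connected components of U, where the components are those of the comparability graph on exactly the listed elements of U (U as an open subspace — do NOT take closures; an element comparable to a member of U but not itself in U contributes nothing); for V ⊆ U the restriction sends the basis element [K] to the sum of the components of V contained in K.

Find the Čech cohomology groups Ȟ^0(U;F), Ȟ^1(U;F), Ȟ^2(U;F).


Ȟ^0 ≅ Z; Ȟ^1 ≅ Z; Ȟ^2 ≅ 0

nerve of the cover:
  V1={{a},{b},{a,b},{a,c},{a,d},{a,e},{b,c},{b,d},{a,b,d},{a,c,d},{a,c,e}} V2={{b},{d},{e},{a,b},{a,d},{a,e},{b,c},{b,d},{c,d},{c,e},{d,e},{a,b,d},{a,c,d},{a,c,e}} V3={{a},{b},{c},{a,b},{a,c},{a,d},{a,e},{b,c},{b,d},{c,d},{c,e},{a,b,d},{a,c,d},{a,c,e}} V4={{a},{c},{a,b},{a,c},{a,d},{a,e},{b,c},{c,d},{c,e},{a,b,d},{a,c,d},{a,c,e}}
  V12={{b},{a,b},{a,d},{a,e},{b,c},{b,d},{a,b,d},{a,c,d},{a,c,e}} V13={{a},{b},{a,b},{a,c},{a,d},{a,e},{b,c},{b,d},{a,b,d},{a,c,d},{a,c,e}} V14={{a},{a,b},{a,c},{a,d},{a,e},{b,c},{a,b,d},{a,c,d},{a,c,e}} V23={{b},{a,b},{a,d},{a,e},{b,c},{b,d},{c,d},{c,e},{a,b,d},{a,c,d},{a,c,e}} V24={{a,b},{a,d},{a,e},{b,c},{c,d},{c,e},{a,b,d},{a,c,d},{a,c,e}} V34={{a},{c},{a,b},{a,c},{a,d},{a,e},{b,c},{c,d},{c,e},{a,b,d},{a,c,d},{a,c,e}}
  V123={{b},{a,b},{a,d},{a,e},{b,c},{b,d},{a,b,d},{a,c,d},{a,c,e}} V124={{a,b},{a,d},{a,e},{b,c},{a,b,d},{a,c,d},{a,c,e}} V134={{a},{a,b},{a,c},{a,d},{a,e},{b,c},{a,b,d},{a,c,d},{a,c,e}} V234={{a,b},{a,d},{a,e},{b,c},{c,d},{c,e},{a,b,d},{a,c,d},{a,c,e}}
  V1234={{a,b},{a,d},{a,e},{b,c},{a,b,d},{a,c,d},{a,c,e}}
components per intersection:
  V1: {{a},{b},{a,b},{a,c},{a,d},{a,e},{b,c},{b,d},{a,b,d},{a,c,d},{a,c,e}}
  V2: {{b},{d},{e},{a,b},{a,d},{a,e},{b,c},{b,d},{c,d},{c,e},{d,e},{a,b,d},{a,c,d},{a,c,e}}
  V3: {{a},{b},{c},{a,b},{a,c},{a,d},{a,e},{b,c},{b,d},{c,d},{c,e},{a,b,d},{a,c,d},{a,c,e}}
  V4: {{a},{c},{a,b},{a,c},{a,d},{a,e},{b,c},{c,d},{c,e},{a,b,d},{a,c,d},{a,c,e}}
  V12: {{b},{a,b},{a,d},{b,c},{b,d},{a,b,d},{a,c,d}} {{a,e},{a,c,e}}
  V13: {{a},{b},{a,b},{a,c},{a,d},{a,e},{b,c},{b,d},{a,b,d},{a,c,d},{a,c,e}}
  V14: {{a},{a,b},{a,c},{a,d},{a,e},{a,b,d},{a,c,d},{a,c,e}} {{b,c}}
  V23: {{b},{a,b},{a,d},{b,c},{b,d},{c,d},{a,b,d},{a,c,d}} {{a,e},{c,e},{a,c,e}}
  V24: {{a,b},{a,d},{c,d},{a,b,d},{a,c,d}} {{a,e},{c,e},{a,c,e}} {{b,c}}
  V34: {{a},{c},{a,b},{a,c},{a,d},{a,e},{b,c},{c,d},{c,e},{a,b,d},{a,c,d},{a,c,e}}
  V123: {{b},{a,b},{a,d},{b,c},{b,d},{a,b,d},{a,c,d}} {{a,e},{a,c,e}}
  V124: {{a,b},{a,d},{a,b,d},{a,c,d}} {{a,e},{a,c,e}} {{b,c}}
  V134: {{a},{a,b},{a,c},{a,d},{a,e},{a,b,d},{a,c,d},{a,c,e}} {{b,c}}
  V234: {{a,b},{a,d},{c,d},{a,b,d},{a,c,d}} {{a,e},{c,e},{a,c,e}} {{b,c}}
  V1234: {{a,b},{a,d},{a,b,d},{a,c,d}} {{a,e},{a,c,e}} {{b,c}}
C dims 4,11,10,3; δ0: rk 3, SNF 1^3; δ1: rk 7, SNF 1^7; δ2: rk 3, SNF 1^3
Ȟ^0 = (4 − 3) − 0 = 1, so Ȟ^0 ≅ Z
Ȟ^1 = (11 − 7) − 3 = 1, so Ȟ^1 ≅ Z
Ȟ^2 = (10 − 3) − 7 = 0, so Ȟ^2 ≅ 0


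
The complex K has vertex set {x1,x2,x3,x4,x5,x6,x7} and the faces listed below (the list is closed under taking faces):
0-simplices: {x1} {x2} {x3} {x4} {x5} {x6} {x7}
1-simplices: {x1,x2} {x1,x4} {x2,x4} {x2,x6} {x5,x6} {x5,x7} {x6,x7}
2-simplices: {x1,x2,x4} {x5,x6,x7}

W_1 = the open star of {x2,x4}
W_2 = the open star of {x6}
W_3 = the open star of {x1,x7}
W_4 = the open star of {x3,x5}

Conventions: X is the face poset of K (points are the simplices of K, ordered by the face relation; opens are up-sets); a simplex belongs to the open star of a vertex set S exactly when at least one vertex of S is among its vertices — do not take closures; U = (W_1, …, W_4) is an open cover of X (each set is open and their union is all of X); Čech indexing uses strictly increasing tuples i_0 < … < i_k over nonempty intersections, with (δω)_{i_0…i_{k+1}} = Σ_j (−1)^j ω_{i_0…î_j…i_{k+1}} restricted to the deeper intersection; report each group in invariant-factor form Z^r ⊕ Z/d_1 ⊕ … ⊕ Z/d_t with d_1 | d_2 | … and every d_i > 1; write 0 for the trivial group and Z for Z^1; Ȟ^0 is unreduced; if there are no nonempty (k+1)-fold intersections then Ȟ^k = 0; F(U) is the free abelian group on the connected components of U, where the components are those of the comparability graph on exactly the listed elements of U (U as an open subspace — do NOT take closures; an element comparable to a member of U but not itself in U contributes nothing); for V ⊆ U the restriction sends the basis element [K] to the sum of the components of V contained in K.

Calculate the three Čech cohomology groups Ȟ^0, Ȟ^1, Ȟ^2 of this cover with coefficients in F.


Ȟ^0(U;F) ≅ Z^2; Ȟ^1(U;F) ≅ 0; Ȟ^2(U;F) ≅ 0

nerve simplices:
  W1={{x2},{x4},{x1,x2},{x1,x4},{x2,x4},{x2,x6},{x1,x2,x4}} W2={{x6},{x2,x6},{x5,x6},{x6,x7},{x5,x6,x7}} W3={{x1},{x7},{x1,x2},{x1,x4},{x5,x7},{x6,x7},{x1,x2,x4},{x5,x6,x7}} W4={{x3},{x5},{x5,x6},{x5,x7},{x5,x6,x7}}
  W12={{x2,x6}} W13={{x1,x2},{x1,x4},{x1,x2,x4}} W23={{x6,x7},{x5,x6,x7}} W24={{x5,x6},{x5,x6,x7}} W34={{x5,x7},{x5,x6,x7}}
  W234={{x5,x6,x7}}
components per intersection:
  W1: {{x2},{x4},{x1,x2},{x1,x4},{x2,x4},{x2,x6},{x1,x2,x4}}
  W2: {{x6},{x2,x6},{x5,x6},{x6,x7},{x5,x6,x7}}
  W3: {{x1},{x1,x2},{x1,x4},{x1,x2,x4}} {{x7},{x5,x7},{x6,x7},{x5,x6,x7}}
  W4: {{x3}} {{x5},{x5,x6},{x5,x7},{x5,x6,x7}}
  W12: {{x2,x6}}
  W13: {{x1,x2},{x1,x4},{x1,x2,x4}}
  W23: {{x6,x7},{x5,x6,x7}}
  W24: {{x5,x6},{x5,x6,x7}}
  W34: {{x5,x7},{x5,x6,x7}}
  W234: {{x5,x6,x7}}
C dims 6,5,1; δ0: rk 4, SNF 1^4; δ1: rk 1, SNF 1^1
degree 0: 6−4−0 = 2 → Ȟ^0 ≅ Z^2
degree 1: 5−1−4 = 0 → Ȟ^1 ≅ 0
degree 2: 1−0−1 = 0 → Ȟ^2 ≅ 0


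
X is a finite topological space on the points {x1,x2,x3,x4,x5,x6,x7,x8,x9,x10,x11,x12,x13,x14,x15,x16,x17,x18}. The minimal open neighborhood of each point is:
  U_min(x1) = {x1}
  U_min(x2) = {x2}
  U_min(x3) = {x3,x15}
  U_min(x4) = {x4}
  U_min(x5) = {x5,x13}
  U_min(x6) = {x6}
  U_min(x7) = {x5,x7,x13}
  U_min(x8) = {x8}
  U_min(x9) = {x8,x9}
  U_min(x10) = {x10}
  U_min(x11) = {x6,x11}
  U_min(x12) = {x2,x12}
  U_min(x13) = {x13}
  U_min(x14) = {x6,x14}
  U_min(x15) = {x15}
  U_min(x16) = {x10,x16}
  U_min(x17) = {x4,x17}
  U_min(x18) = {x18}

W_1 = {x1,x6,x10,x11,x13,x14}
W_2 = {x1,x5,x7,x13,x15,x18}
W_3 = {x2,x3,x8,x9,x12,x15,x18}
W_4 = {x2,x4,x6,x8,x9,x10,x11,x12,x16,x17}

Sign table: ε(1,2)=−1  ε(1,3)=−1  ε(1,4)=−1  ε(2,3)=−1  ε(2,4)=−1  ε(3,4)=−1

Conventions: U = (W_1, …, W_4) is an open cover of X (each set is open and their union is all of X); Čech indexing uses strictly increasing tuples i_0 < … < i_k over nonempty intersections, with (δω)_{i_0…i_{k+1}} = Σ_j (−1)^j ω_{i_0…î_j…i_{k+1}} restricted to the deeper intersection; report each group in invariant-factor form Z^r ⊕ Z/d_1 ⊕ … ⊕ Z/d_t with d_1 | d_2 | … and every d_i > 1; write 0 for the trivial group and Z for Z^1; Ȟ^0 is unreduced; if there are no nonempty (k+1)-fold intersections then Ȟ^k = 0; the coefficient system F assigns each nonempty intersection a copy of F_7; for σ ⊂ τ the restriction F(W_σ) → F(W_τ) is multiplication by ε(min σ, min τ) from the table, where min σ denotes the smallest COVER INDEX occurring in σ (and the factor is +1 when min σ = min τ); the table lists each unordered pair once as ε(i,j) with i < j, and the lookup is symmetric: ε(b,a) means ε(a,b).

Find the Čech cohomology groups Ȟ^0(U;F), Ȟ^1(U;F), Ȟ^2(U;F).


Ȟ^0 = Z/7,  Ȟ^1 = Z/7,  Ȟ^2 = 0

nonempty intersections:
  W12={x1,x13} W14={x6,x10,x11} W23={x15,x18} W34={x2,x8,x9,x12}
C dims 4,4; δ0: rk_F7 3
Ȟ^0: (4−3)−0=1 ⇒ Z/7
Ȟ^1: (4−0)−3=1 ⇒ Z/7
Ȟ^2: (0−0)−0=0 ⇒ 0


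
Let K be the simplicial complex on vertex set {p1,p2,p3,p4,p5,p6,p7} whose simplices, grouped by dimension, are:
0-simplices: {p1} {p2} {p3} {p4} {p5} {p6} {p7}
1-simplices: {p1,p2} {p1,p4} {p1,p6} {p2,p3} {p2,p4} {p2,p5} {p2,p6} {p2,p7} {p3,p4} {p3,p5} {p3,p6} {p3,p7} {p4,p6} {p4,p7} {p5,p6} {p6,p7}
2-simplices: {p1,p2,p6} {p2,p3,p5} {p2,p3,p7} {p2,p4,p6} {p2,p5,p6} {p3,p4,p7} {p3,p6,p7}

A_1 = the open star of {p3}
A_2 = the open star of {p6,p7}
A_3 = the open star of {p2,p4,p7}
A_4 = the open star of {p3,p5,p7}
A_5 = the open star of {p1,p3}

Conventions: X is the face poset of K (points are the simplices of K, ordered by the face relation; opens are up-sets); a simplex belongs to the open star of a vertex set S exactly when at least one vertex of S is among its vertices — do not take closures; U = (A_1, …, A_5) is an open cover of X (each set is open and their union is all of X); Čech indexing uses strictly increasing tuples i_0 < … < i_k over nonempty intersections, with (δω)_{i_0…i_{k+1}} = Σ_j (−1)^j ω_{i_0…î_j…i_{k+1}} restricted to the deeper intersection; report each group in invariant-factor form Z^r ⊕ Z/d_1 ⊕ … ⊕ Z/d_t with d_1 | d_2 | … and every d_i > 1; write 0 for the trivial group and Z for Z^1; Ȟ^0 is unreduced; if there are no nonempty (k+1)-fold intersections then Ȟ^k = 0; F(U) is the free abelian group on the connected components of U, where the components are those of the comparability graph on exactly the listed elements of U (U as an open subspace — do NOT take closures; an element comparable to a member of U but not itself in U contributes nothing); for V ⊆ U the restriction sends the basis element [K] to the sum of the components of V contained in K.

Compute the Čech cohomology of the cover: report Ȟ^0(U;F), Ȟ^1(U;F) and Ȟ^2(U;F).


nonempty intersections:
  A1={{p3},{p2,p3},{p3,p4},{p3,p5},{p3,p6},{p3,p7},{p2,p3,p5},{p2,p3,p7},{p3,p4,p7},{p3,p6,p7}} A2={{p6},{p7},{p1,p6},{p2,p6},{p2,p7},{p3,p6},{p3,p7},{p4,p6},{p4,p7},{p5,p6},{p6,p7},{p1,p2,p6},{p2,p3,p7},{p2,p4,p6},{p2,p5,p6},{p3,p4,p7},{p3,p6,p7}} A3={{p2},{p4},{p7},{p1,p2},{p1,p4},{p2,p3},{p2,p4},{p2,p5},{p2,p6},{p2,p7},{p3,p4},{p3,p7},{p4,p6},{p4,p7},{p6,p7},{p1,p2,p6},{p2,p3,p5},{p2,p3,p7},{p2,p4,p6},{p2,p5,p6},{p3,p4,p7},{p3,p6,p7}} A4={{p3},{p5},{p7},{p2,p3},{p2,p5},{p2,p7},{p3,p4},{p3,p5},{p3,p6},{p3,p7},{p4,p7},{p5,p6},{p6,p7},{p2,p3,p5},{p2,p3,p7},{p2,p5,p6},{p3,p4,p7},{p3,p6,p7}} A5={{p1},{p3},{p1,p2},{p1,p4},{p1,p6},{p2,p3},{p3,p4},{p3,p5},{p3,p6},{p3,p7},{p1,p2,p6},{p2,p3,p5},{p2,p3,p7},{p3,p4,p7},{p3,p6,p7}}
  A12={{p3,p6},{p3,p7},{p2,p3,p7},{p3,p4,p7},{p3,p6,p7}} A13={{p2,p3},{p3,p4},{p3,p7},{p2,p3,p5},{p2,p3,p7},{p3,p4,p7},{p3,p6,p7}} A14={{p3},{p2,p3},{p3,p4},{p3,p5},{p3,p6},{p3,p7},{p2,p3,p5},{p2,p3,p7},{p3,p4,p7},{p3,p6,p7}} A15={{p3},{p2,p3},{p3,p4},{p3,p5},{p3,p6},{p3,p7},{p2,p3,p5},{p2,p3,p7},{p3,p4,p7},{p3,p6,p7}} A23={{p7},{p2,p6},{p2,p7},{p3,p7},{p4,p6},{p4,p7},{p6,p7},{p1,p2,p6},{p2,p3,p7},{p2,p4,p6},{p2,p5,p6},{p3,p4,p7},{p3,p6,p7}} A24={{p7},{p2,p7},{p3,p6},{p3,p7},{p4,p7},{p5,p6},{p6,p7},{p2,p3,p7},{p2,p5,p6},{p3,p4,p7},{p3,p6,p7}} A25={{p1,p6},{p3,p6},{p3,p7},{p1,p2,p6},{p2,p3,p7},{p3,p4,p7},{p3,p6,p7}} A34={{p7},{p2,p3},{p2,p5},{p2,p7},{p3,p4},{p3,p7},{p4,p7},{p6,p7},{p2,p3,p5},{p2,p3,p7},{p2,p5,p6},{p3,p4,p7},{p3,p6,p7}} A35={{p1,p2},{p1,p4},{p2,p3},{p3,p4},{p3,p7},{p1,p2,p6},{p2,p3,p5},{p2,p3,p7},{p3,p4,p7},{p3,p6,p7}} A45={{p3},{p2,p3},{p3,p4},{p3,p5},{p3,p6},{p3,p7},{p2,p3,p5},{p2,p3,p7},{p3,p4,p7},{p3,p6,p7}}
  A123={{p3,p7},{p2,p3,p7},{p3,p4,p7},{p3,p6,p7}} A124={{p3,p6},{p3,p7},{p2,p3,p7},{p3,p4,p7},{p3,p6,p7}} A125={{p3,p6},{p3,p7},{p2,p3,p7},{p3,p4,p7},{p3,p6,p7}} A134={{p2,p3},{p3,p4},{p3,p7},{p2,p3,p5},{p2,p3,p7},{p3,p4,p7},{p3,p6,p7}} A135={{p2,p3},{p3,p4},{p3,p7},{p2,p3,p5},{p2,p3,p7},{p3,p4,p7},{p3,p6,p7}} A145={{p3},{p2,p3},{p3,p4},{p3,p5},{p3,p6},{p3,p7},{p2,p3,p5},{p2,p3,p7},{p3,p4,p7},{p3,p6,p7}} A234={{p7},{p2,p7},{p3,p7},{p4,p7},{p6,p7},{p2,p3,p7},{p2,p5,p6},{p3,p4,p7},{p3,p6,p7}} A235={{p3,p7},{p1,p2,p6},{p2,p3,p7},{p3,p4,p7},{p3,p6,p7}} A245={{p3,p6},{p3,p7},{p2,p3,p7},{p3,p4,p7},{p3,p6,p7}} A345={{p2,p3},{p3,p4},{p3,p7},{p2,p3,p5},{p2,p3,p7},{p3,p4,p7},{p3,p6,p7}}
  A1234={{p3,p7},{p2,p3,p7},{p3,p4,p7},{p3,p6,p7}} A1235={{p3,p7},{p2,p3,p7},{p3,p4,p7},{p3,p6,p7}} A1245={{p3,p6},{p3,p7},{p2,p3,p7},{p3,p4,p7},{p3,p6,p7}} A1345={{p2,p3},{p3,p4},{p3,p7},{p2,p3,p5},{p2,p3,p7},{p3,p4,p7},{p3,p6,p7}} A2345={{p3,p7},{p2,p3,p7},{p3,p4,p7},{p3,p6,p7}}
  A12345={{p3,p7},{p2,p3,p7},{p3,p4,p7},{p3,p6,p7}}
components per intersection:
  A1: {{p3},{p2,p3},{p3,p4},{p3,p5},{p3,p6},{p3,p7},{p2,p3,p5},{p2,p3,p7},{p3,p4,p7},{p3,p6,p7}}
  A2: {{p6},{p7},{p1,p6},{p2,p6},{p2,p7},{p3,p6},{p3,p7},{p4,p6},{p4,p7},{p5,p6},{p6,p7},{p1,p2,p6},{p2,p3,p7},{p2,p4,p6},{p2,p5,p6},{p3,p4,p7},{p3,p6,p7}}
  A3: {{p2},{p4},{p7},{p1,p2},{p1,p4},{p2,p3},{p2,p4},{p2,p5},{p2,p6},{p2,p7},{p3,p4},{p3,p7},{p4,p6},{p4,p7},{p6,p7},{p1,p2,p6},{p2,p3,p5},{p2,p3,p7},{p2,p4,p6},{p2,p5,p6},{p3,p4,p7},{p3,p6,p7}}
  A4: {{p3},{p5},{p7},{p2,p3},{p2,p5},{p2,p7},{p3,p4},{p3,p5},{p3,p6},{p3,p7},{p4,p7},{p5,p6},{p6,p7},{p2,p3,p5},{p2,p3,p7},{p2,p5,p6},{p3,p4,p7},{p3,p6,p7}}
  A5: {{p1},{p1,p2},{p1,p4},{p1,p6},{p1,p2,p6}} {{p3},{p2,p3},{p3,p4},{p3,p5},{p3,p6},{p3,p7},{p2,p3,p5},{p2,p3,p7},{p3,p4,p7},{p3,p6,p7}}
  A12: {{p3,p6},{p3,p7},{p2,p3,p7},{p3,p4,p7},{p3,p6,p7}}
  A13: {{p2,p3},{p3,p4},{p3,p7},{p2,p3,p5},{p2,p3,p7},{p3,p4,p7},{p3,p6,p7}}
  A14: {{p3},{p2,p3},{p3,p4},{p3,p5},{p3,p6},{p3,p7},{p2,p3,p5},{p2,p3,p7},{p3,p4,p7},{p3,p6,p7}}
  A15: {{p3},{p2,p3},{p3,p4},{p3,p5},{p3,p6},{p3,p7},{p2,p3,p5},{p2,p3,p7},{p3,p4,p7},{p3,p6,p7}}
  A23: {{p7},{p2,p7},{p3,p7},{p4,p7},{p6,p7},{p2,p3,p7},{p3,p4,p7},{p3,p6,p7}} {{p2,p6},{p4,p6},{p1,p2,p6},{p2,p4,p6},{p2,p5,p6}}
  A24: {{p7},{p2,p7},{p3,p6},{p3,p7},{p4,p7},{p6,p7},{p2,p3,p7},{p3,p4,p7},{p3,p6,p7}} {{p5,p6},{p2,p5,p6}}
  A25: {{p1,p6},{p1,p2,p6}} {{p3,p6},{p3,p7},{p2,p3,p7},{p3,p4,p7},{p3,p6,p7}}
  A34: {{p7},{p2,p3},{p2,p5},{p2,p7},{p3,p4},{p3,p7},{p4,p7},{p6,p7},{p2,p3,p5},{p2,p3,p7},{p2,p5,p6},{p3,p4,p7},{p3,p6,p7}}
  A35: {{p1,p2},{p1,p2,p6}} {{p1,p4}} {{p2,p3},{p3,p4},{p3,p7},{p2,p3,p5},{p2,p3,p7},{p3,p4,p7},{p3,p6,p7}}
  A45: {{p3},{p2,p3},{p3,p4},{p3,p5},{p3,p6},{p3,p7},{p2,p3,p5},{p2,p3,p7},{p3,p4,p7},{p3,p6,p7}}
  A123: {{p3,p7},{p2,p3,p7},{p3,p4,p7},{p3,p6,p7}}
  A124: {{p3,p6},{p3,p7},{p2,p3,p7},{p3,p4,p7},{p3,p6,p7}}
  A125: {{p3,p6},{p3,p7},{p2,p3,p7},{p3,p4,p7},{p3,p6,p7}}
  A134: {{p2,p3},{p3,p4},{p3,p7},{p2,p3,p5},{p2,p3,p7},{p3,p4,p7},{p3,p6,p7}}
  A135: {{p2,p3},{p3,p4},{p3,p7},{p2,p3,p5},{p2,p3,p7},{p3,p4,p7},{p3,p6,p7}}
  A145: {{p3},{p2,p3},{p3,p4},{p3,p5},{p3,p6},{p3,p7},{p2,p3,p5},{p2,p3,p7},{p3,p4,p7},{p3,p6,p7}}
  A234: {{p7},{p2,p7},{p3,p7},{p4,p7},{p6,p7},{p2,p3,p7},{p3,p4,p7},{p3,p6,p7}} {{p2,p5,p6}}
  A235: {{p3,p7},{p2,p3,p7},{p3,p4,p7},{p3,p6,p7}} {{p1,p2,p6}}
  A245: {{p3,p6},{p3,p7},{p2,p3,p7},{p3,p4,p7},{p3,p6,p7}}
  A345: {{p2,p3},{p3,p4},{p3,p7},{p2,p3,p5},{p2,p3,p7},{p3,p4,p7},{p3,p6,p7}}
  A1234: {{p3,p7},{p2,p3,p7},{p3,p4,p7},{p3,p6,p7}}
  A1235: {{p3,p7},{p2,p3,p7},{p3,p4,p7},{p3,p6,p7}}
  A1245: {{p3,p6},{p3,p7},{p2,p3,p7},{p3,p4,p7},{p3,p6,p7}}
  A1345: {{p2,p3},{p3,p4},{p3,p7},{p2,p3,p5},{p2,p3,p7},{p3,p4,p7},{p3,p6,p7}}
  A2345: {{p3,p7},{p2,p3,p7},{p3,p4,p7},{p3,p6,p7}}
  A12345: {{p3,p7},{p2,p3,p7},{p3,p4,p7},{p3,p6,p7}}
C dims 6,15,12,5; δ0: rk 5, SNF 1^5; δ1: rk 8, SNF 1^8; δ2: rk 4, SNF 1^4
Ȟ^0: (6−5)−0=1 ⇒ Z
Ȟ^1: (15−8)−5=2 ⇒ Z^2
Ȟ^2: (12−4)−8=0 ⇒ 0

Ȟ^0(U;F) ≅ Z, Ȟ^1(U;F) ≅ Z^2, Ȟ^2(U;F) ≅ 0
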